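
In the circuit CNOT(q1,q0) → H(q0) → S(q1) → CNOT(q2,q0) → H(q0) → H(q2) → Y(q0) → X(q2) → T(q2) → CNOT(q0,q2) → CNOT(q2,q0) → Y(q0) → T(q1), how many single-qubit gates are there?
9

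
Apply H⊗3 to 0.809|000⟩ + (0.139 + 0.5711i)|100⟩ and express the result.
(0.3352 + 0.2019i)|000⟩ + (0.3352 + 0.2019i)|001⟩ + (0.3352 + 0.2019i)|010⟩ + (0.3352 + 0.2019i)|011⟩ + (0.2369 - 0.2019i)|100⟩ + (0.2369 - 0.2019i)|101⟩ + (0.2369 - 0.2019i)|110⟩ + (0.2369 - 0.2019i)|111⟩

H⊗3 gives amp(|y⟩) = (1/2√2) Σ_x (−1)^(x·y) amp(|x⟩), where x·y is the number of positions in which both x and y have a 1.
|000⟩: (0.809 + (0.139 + 0.5711i))/(2√2) = (0.3352 + 0.2019i)
|001⟩: (0.809 + (0.139 + 0.5711i))/(2√2) = (0.3352 + 0.2019i)
|010⟩: (0.809 + (0.139 + 0.5711i))/(2√2) = (0.3352 + 0.2019i)
|011⟩: (0.809 + (0.139 + 0.5711i))/(2√2) = (0.3352 + 0.2019i)
|100⟩: (0.809 - (0.139 + 0.5711i))/(2√2) = (0.2369 - 0.2019i)
|101⟩: (0.809 - (0.139 + 0.5711i))/(2√2) = (0.2369 - 0.2019i)
|110⟩: (0.809 - (0.139 + 0.5711i))/(2√2) = (0.2369 - 0.2019i)
|111⟩: (0.809 - (0.139 + 0.5711i))/(2√2) = (0.2369 - 0.2019i)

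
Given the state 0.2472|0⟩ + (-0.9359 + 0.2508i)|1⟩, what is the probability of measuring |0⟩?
0.06111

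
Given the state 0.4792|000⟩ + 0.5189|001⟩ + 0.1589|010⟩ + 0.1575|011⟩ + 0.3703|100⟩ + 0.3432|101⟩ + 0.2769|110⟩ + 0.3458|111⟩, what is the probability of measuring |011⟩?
0.02481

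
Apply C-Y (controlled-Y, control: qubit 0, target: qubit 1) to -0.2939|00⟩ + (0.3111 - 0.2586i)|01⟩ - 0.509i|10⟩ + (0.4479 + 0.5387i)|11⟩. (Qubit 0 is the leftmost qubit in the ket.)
-0.2939|00⟩ + (0.3111 - 0.2586i)|01⟩ + (0.5387 - 0.4479i)|10⟩ + 0.509|11⟩

C-Y leaves the control-|0⟩ kets |00⟩, |01⟩ unchanged and applies Y to qubit 1 on the control-|1⟩ pair (|10⟩, |11⟩).
Y = [[0, -i], [i, 0]].
With a = amp(|10⟩) = -0.509i and b = amp(|11⟩) = (0.4479 + 0.5387i):
new amp(|10⟩) = (-i)·b = (0.5387 - 0.4479i)
new amp(|11⟩) = (i)·a = 0.509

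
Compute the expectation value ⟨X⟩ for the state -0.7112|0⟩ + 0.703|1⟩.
-0.9999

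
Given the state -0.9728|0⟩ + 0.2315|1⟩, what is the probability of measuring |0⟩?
0.9463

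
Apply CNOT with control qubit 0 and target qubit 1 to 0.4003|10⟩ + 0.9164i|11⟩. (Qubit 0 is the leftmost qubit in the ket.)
0.9164i|10⟩ + 0.4003|11⟩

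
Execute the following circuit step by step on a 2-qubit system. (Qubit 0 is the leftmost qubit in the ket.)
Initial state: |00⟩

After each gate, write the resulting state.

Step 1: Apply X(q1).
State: |01⟩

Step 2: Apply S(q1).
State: i|01⟩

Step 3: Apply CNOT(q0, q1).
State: i|01⟩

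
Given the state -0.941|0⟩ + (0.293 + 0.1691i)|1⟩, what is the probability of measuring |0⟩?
0.8855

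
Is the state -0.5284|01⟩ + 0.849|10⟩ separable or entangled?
Entangled

Writing the state as a|00⟩ + b|01⟩ + c|10⟩ + d|11⟩, it is a product state iff ad − bc = 0.
Here (a, b, c, d) = (0, -0.5284, 0.849, 0): ad − bc = (0)(0) − (-0.5284)(0.849) = 0.4486 ≠ 0, so the state is entangled.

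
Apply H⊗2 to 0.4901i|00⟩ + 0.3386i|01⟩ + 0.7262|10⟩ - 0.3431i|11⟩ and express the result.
(0.3631 + 0.2428i)|00⟩ + (0.3631 + 0.2473i)|01⟩ + (-0.3631 + 0.5859i)|10⟩ + (-0.3631 - 0.0958i)|11⟩

H⊗2 gives amp(|y⟩) = (1/2) Σ_x (−1)^(x·y) amp(|x⟩), where x·y is the number of positions in which both x and y have a 1.
|00⟩: (0.4901i + 0.3386i + 0.7262 - 0.3431i)/2 = (0.3631 + 0.2428i)
|01⟩: (0.4901i - 0.3386i + 0.7262 + 0.3431i)/2 = (0.3631 + 0.2473i)
|10⟩: (0.4901i + 0.3386i - 0.7262 + 0.3431i)/2 = (-0.3631 + 0.5859i)
|11⟩: (0.4901i - 0.3386i - 0.7262 - 0.3431i)/2 = (-0.3631 - 0.0958i)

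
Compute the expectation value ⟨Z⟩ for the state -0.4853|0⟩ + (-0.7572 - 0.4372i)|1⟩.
-0.529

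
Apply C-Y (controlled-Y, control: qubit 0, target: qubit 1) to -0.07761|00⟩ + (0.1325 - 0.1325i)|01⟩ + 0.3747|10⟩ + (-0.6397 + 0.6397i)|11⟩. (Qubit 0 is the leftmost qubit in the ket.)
-0.07761|00⟩ + (0.1325 - 0.1325i)|01⟩ + (0.6397 + 0.6397i)|10⟩ + 0.3747i|11⟩

C-Y leaves the control-|0⟩ kets |00⟩, |01⟩ unchanged and applies Y to qubit 1 on the control-|1⟩ pair (|10⟩, |11⟩).
Y = [[0, -i], [i, 0]].
With a = amp(|10⟩) = 0.3747 and b = amp(|11⟩) = (-0.6397 + 0.6397i):
new amp(|10⟩) = (-i)·b = (0.6397 + 0.6397i)
new amp(|11⟩) = (i)·a = 0.3747i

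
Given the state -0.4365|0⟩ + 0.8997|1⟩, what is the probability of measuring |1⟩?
0.8095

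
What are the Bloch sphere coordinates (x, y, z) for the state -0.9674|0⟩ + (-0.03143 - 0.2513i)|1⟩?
(0.06081, 0.4862, 0.8717)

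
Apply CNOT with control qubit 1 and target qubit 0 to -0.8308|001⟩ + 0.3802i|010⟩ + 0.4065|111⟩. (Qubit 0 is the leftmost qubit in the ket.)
-0.8308|001⟩ + 0.4065|011⟩ + 0.3802i|110⟩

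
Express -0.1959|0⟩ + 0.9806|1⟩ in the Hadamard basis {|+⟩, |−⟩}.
0.5549|+⟩ - 0.8319|−⟩

With |ψ⟩ = α|0⟩ + β|1⟩, the Hadamard-basis coefficients are ⟨+|ψ⟩ = (α + β)/√2 and ⟨−|ψ⟩ = (α − β)/√2.
Here α = -0.1959, β = 0.9806: (α + β)/√2 = 0.5549, (α − β)/√2 = -0.8319.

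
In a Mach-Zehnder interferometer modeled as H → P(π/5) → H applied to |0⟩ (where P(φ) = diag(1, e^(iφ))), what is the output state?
(0.9045 + 0.2939i)|0⟩ + (0.09549 - 0.2939i)|1⟩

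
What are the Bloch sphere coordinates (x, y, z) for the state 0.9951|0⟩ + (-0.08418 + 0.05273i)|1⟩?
(-0.1675, 0.1049, 0.9804)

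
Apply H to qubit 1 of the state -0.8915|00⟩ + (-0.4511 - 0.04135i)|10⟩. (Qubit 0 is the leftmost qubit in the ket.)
-0.6304|00⟩ - 0.6304|01⟩ + (-0.319 - 0.02924i)|10⟩ + (-0.319 - 0.02924i)|11⟩

H on qubit 1 mixes each pair of kets that differ only in qubit 1: amplitudes (a, b) of (|…0…⟩, |…1…⟩) become ((a + b)/√2, (a − b)/√2). Kets absent from the input have amplitude 0.
(|00⟩, |01⟩): (a, b) = (-0.8915, 0) → (-0.6304, -0.6304)
(|10⟩, |11⟩): (a, b) = ((-0.4511 - 0.04135i), 0) → ((-0.319 - 0.02924i), (-0.319 - 0.02924i))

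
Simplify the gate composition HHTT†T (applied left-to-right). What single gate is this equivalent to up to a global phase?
T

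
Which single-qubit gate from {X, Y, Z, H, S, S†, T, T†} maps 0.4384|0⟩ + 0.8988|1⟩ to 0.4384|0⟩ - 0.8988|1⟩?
Z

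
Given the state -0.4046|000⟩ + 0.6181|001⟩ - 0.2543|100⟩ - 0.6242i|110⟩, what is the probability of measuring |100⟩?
0.06467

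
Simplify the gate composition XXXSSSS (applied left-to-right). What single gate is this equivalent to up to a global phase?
X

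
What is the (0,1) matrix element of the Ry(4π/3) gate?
-0.866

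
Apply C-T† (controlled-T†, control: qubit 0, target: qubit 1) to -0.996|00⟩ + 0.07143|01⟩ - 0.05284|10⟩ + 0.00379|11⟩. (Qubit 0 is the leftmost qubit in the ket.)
-0.996|00⟩ + 0.07143|01⟩ - 0.05284|10⟩ + (0.00268 - 0.00268i)|11⟩

C-T† leaves the control-|0⟩ kets |00⟩, |01⟩ unchanged and applies T† to qubit 1 on the control-|1⟩ pair (|10⟩, |11⟩).
T† = [[1, 0], [0, (1/√2 - (1/√2)i)]].
With a = amp(|10⟩) = -0.05284 and b = amp(|11⟩) = 0.00379:
new amp(|10⟩) = (1)·a = -0.05284
new amp(|11⟩) = (1/√2 - (1/√2)i)·b = (0.00268 - 0.00268i)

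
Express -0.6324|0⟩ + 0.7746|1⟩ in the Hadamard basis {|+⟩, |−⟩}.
0.1006|+⟩ - 0.9949|−⟩

With |ψ⟩ = α|0⟩ + β|1⟩, the Hadamard-basis coefficients are ⟨+|ψ⟩ = (α + β)/√2 and ⟨−|ψ⟩ = (α − β)/√2.
Here α = -0.6324, β = 0.7746: (α + β)/√2 = 0.1006, (α − β)/√2 = -0.9949.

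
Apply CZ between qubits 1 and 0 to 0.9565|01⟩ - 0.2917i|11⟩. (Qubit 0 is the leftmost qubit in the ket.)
0.9565|01⟩ + 0.2917i|11⟩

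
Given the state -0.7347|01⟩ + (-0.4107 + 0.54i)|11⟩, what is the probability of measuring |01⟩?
0.5398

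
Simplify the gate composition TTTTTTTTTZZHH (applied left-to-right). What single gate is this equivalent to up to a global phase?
T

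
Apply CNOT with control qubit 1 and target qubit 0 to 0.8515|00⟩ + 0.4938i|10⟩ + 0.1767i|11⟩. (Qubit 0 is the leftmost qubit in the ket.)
0.8515|00⟩ + 0.1767i|01⟩ + 0.4938i|10⟩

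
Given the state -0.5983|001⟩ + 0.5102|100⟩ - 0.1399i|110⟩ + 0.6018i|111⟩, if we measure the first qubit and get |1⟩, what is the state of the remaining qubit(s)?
0.6367|00⟩ - 0.1746i|10⟩ + 0.7511i|11⟩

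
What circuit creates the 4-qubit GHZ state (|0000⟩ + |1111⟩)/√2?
H(q0) → CNOT(q0,q1) → CNOT(q0,q2) → CNOT(q0,q3)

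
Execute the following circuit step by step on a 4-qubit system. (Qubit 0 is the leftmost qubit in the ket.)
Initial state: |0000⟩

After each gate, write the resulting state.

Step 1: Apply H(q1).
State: 1/√2|0000⟩ + 1/√2|0100⟩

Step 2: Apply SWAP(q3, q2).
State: 1/√2|0000⟩ + 1/√2|0100⟩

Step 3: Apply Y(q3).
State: (1/√2)i|0001⟩ + (1/√2)i|0101⟩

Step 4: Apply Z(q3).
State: -(1/√2)i|0001⟩ - (1/√2)i|0101⟩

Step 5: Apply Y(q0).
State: 1/√2|1001⟩ + 1/√2|1101⟩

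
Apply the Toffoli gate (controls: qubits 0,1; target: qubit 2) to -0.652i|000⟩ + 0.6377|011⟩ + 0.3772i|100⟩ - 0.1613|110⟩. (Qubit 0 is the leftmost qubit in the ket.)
-0.652i|000⟩ + 0.6377|011⟩ + 0.3772i|100⟩ - 0.1613|111⟩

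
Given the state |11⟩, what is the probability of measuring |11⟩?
1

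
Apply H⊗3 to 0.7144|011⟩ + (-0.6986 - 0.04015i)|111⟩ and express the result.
(0.005586 - 0.0142i)|000⟩ + (-0.005586 + 0.0142i)|001⟩ + (-0.005586 + 0.0142i)|010⟩ + (0.005586 - 0.0142i)|011⟩ + (0.4996 + 0.0142i)|100⟩ + (-0.4996 - 0.0142i)|101⟩ + (-0.4996 - 0.0142i)|110⟩ + (0.4996 + 0.0142i)|111⟩

H⊗3 gives amp(|y⟩) = (1/2√2) Σ_x (−1)^(x·y) amp(|x⟩), where x·y is the number of positions in which both x and y have a 1.
|000⟩: (0.7144 + (-0.6986 - 0.04015i))/(2√2) = (0.005586 - 0.0142i)
|001⟩: (-0.7144 - (-0.6986 - 0.04015i))/(2√2) = (-0.005586 + 0.0142i)
|010⟩: (-0.7144 - (-0.6986 - 0.04015i))/(2√2) = (-0.005586 + 0.0142i)
|011⟩: (0.7144 + (-0.6986 - 0.04015i))/(2√2) = (0.005586 - 0.0142i)
|100⟩: (0.7144 - (-0.6986 - 0.04015i))/(2√2) = (0.4996 + 0.0142i)
|101⟩: (-0.7144 + (-0.6986 - 0.04015i))/(2√2) = (-0.4996 - 0.0142i)
|110⟩: (-0.7144 + (-0.6986 - 0.04015i))/(2√2) = (-0.4996 - 0.0142i)
|111⟩: (0.7144 - (-0.6986 - 0.04015i))/(2√2) = (0.4996 + 0.0142i)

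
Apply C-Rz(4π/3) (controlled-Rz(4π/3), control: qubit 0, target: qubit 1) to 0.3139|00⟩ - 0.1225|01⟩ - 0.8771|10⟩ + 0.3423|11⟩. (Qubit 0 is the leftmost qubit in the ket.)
0.3139|00⟩ - 0.1225|01⟩ + (0.4386 + 0.7596i)|10⟩ + (-0.1712 + 0.2964i)|11⟩

C-Rz(4π/3) leaves the control-|0⟩ kets |00⟩, |01⟩ unchanged and applies Rz(4π/3) to qubit 1 on the control-|1⟩ pair (|10⟩, |11⟩).
Rz(4π/3) = [[e^(−iθ/2), 0], [0, e^(iθ/2)]] with e^(±iθ/2) = cos(θ/2) ± i·sin(θ/2); θ = 4π/3, cos(θ/2) ≈ -0.5, sin(θ/2) ≈ 0.866025.
With a = amp(|10⟩) = -0.8771 and b = amp(|11⟩) = 0.3423:
new amp(|10⟩) = (-0.5 - 0.866025i)·a = (0.4386 + 0.7596i)
new amp(|11⟩) = (-0.5 + 0.866025i)·b = (-0.1712 + 0.2964i)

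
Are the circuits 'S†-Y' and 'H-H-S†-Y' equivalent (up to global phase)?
Yes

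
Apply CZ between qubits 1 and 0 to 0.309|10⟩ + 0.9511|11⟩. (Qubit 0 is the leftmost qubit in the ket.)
0.309|10⟩ - 0.9511|11⟩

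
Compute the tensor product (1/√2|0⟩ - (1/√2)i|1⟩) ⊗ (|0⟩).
1/√2|00⟩ - (1/√2)i|10⟩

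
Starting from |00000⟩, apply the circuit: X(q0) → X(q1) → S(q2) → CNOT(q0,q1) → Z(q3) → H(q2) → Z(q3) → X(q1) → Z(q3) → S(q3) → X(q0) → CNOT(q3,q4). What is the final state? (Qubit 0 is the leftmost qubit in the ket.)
1/√2|01000⟩ + 1/√2|01100⟩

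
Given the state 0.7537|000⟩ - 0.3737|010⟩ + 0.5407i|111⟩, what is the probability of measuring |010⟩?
0.1397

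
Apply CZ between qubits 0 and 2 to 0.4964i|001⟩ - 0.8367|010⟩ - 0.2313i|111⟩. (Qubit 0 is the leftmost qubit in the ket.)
0.4964i|001⟩ - 0.8367|010⟩ + 0.2313i|111⟩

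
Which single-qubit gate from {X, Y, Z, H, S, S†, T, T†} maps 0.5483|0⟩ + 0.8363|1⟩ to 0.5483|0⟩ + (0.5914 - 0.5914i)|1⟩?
T†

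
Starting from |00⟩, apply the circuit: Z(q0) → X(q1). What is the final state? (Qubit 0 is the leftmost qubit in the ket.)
|01⟩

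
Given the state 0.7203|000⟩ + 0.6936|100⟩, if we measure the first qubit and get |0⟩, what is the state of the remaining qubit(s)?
|00⟩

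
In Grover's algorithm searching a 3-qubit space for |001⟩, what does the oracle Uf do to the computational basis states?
Uf|x⟩ = -|x⟩ if x = 001, else |x⟩ (phase flip on target)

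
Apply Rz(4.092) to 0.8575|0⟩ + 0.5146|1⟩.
(-0.3923 - 0.7625i)|0⟩ + (-0.2354 + 0.4576i)|1⟩

Rz(4.092) = [[e^(−iθ/2), 0], [0, e^(iθ/2)]] with e^(±iθ/2) = cos(θ/2) ± i·sin(θ/2); θ = 4.092, cos(θ/2) ≈ -0.45752, sin(θ/2) ≈ 0.8892.
With a = amp(|0⟩) = 0.8575 and b = amp(|1⟩) = 0.5146:
new amp(|0⟩) = (-0.45752 - 0.8892i)·a = (-0.3923 - 0.7625i)
new amp(|1⟩) = (-0.45752 + 0.8892i)·b = (-0.2354 + 0.4576i)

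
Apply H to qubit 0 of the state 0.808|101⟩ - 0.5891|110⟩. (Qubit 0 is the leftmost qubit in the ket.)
0.5713|001⟩ - 0.4166|010⟩ - 0.5713|101⟩ + 0.4166|110⟩

H on qubit 0 mixes each pair of kets that differ only in qubit 0: amplitudes (a, b) of (|…0…⟩, |…1…⟩) become ((a + b)/√2, (a − b)/√2). Kets absent from the input have amplitude 0.
(|001⟩, |101⟩): (a, b) = (0, 0.808) → (0.5713, -0.5713)
(|010⟩, |110⟩): (a, b) = (0, -0.5891) → (-0.4166, 0.4166)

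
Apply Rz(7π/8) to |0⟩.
(0.1951 - 0.9808i)|0⟩

Rz(7π/8) = [[e^(−iθ/2), 0], [0, e^(iθ/2)]] with e^(±iθ/2) = cos(θ/2) ± i·sin(θ/2); θ = 7π/8, cos(θ/2) ≈ 0.19509, sin(θ/2) ≈ 0.980785.
With a = amp(|0⟩) = 1 and b = amp(|1⟩) = 0:
new amp(|0⟩) = (0.19509 - 0.980785i)·a = (0.1951 - 0.9808i)
new amp(|1⟩) = (0.19509 + 0.980785i)·b = 0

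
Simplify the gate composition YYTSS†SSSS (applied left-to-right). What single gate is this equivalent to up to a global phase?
T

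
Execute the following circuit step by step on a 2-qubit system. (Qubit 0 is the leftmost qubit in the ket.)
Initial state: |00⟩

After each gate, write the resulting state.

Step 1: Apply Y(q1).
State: i|01⟩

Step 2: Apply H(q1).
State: (1/√2)i|00⟩ - (1/√2)i|01⟩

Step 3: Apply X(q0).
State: (1/√2)i|10⟩ - (1/√2)i|11⟩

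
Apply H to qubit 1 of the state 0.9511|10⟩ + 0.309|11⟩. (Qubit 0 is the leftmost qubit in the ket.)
0.891|10⟩ + 0.454|11⟩

H on qubit 1 mixes each pair of kets that differ only in qubit 1: amplitudes (a, b) of (|…0…⟩, |…1…⟩) become ((a + b)/√2, (a − b)/√2). Kets absent from the input have amplitude 0.
(|10⟩, |11⟩): (a, b) = (0.9511, 0.309) → (0.891, 0.454)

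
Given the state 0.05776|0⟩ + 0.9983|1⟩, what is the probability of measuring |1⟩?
0.9966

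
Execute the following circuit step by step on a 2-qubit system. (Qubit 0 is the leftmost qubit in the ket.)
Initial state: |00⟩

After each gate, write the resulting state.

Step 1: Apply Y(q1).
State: i|01⟩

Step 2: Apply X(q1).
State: i|00⟩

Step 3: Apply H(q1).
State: (1/√2)i|00⟩ + (1/√2)i|01⟩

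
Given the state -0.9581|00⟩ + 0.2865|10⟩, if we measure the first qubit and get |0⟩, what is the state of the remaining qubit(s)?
-|0⟩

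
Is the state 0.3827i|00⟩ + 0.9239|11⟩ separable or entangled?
Entangled

Writing the state as a|00⟩ + b|01⟩ + c|10⟩ + d|11⟩, it is a product state iff ad − bc = 0.
Here (a, b, c, d) = (0.3827i, 0, 0, 0.9239): ad − bc = (0.3827i)(0.9239) − (0)(0) = 0.3536i ≠ 0, so the state is entangled.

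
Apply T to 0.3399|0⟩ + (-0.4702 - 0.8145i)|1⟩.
0.3399|0⟩ + (0.2435 - 0.9084i)|1⟩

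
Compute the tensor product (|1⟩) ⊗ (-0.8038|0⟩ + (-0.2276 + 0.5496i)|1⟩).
-0.8038|10⟩ + (-0.2276 + 0.5496i)|11⟩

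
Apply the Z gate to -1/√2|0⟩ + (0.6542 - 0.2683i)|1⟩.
-1/√2|0⟩ + (-0.6542 + 0.2683i)|1⟩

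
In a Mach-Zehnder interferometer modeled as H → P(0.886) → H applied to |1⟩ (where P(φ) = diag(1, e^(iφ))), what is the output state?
(0.1837 - 0.3873i)|0⟩ + (0.8163 + 0.3873i)|1⟩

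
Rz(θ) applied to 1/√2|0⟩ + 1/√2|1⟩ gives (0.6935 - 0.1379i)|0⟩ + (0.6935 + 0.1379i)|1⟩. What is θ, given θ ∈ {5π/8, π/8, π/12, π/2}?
π/8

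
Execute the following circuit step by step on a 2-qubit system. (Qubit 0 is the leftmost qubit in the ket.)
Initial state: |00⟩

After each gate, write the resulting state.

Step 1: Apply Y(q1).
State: i|01⟩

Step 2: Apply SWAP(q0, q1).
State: i|10⟩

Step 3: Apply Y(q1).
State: -|11⟩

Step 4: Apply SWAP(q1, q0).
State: -|11⟩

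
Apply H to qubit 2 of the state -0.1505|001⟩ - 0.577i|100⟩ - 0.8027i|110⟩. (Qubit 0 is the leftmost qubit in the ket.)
-0.1064|000⟩ + 0.1064|001⟩ - 0.408i|100⟩ - 0.408i|101⟩ - 0.5676i|110⟩ - 0.5676i|111⟩

H on qubit 2 mixes each pair of kets that differ only in qubit 2: amplitudes (a, b) of (|…0…⟩, |…1…⟩) become ((a + b)/√2, (a − b)/√2). Kets absent from the input have amplitude 0.
(|000⟩, |001⟩): (a, b) = (0, -0.1505) → (-0.1064, 0.1064)
(|100⟩, |101⟩): (a, b) = (-0.577i, 0) → (-0.408i, -0.408i)
(|110⟩, |111⟩): (a, b) = (-0.8027i, 0) → (-0.5676i, -0.5676i)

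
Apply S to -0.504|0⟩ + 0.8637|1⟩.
-0.504|0⟩ + 0.8637i|1⟩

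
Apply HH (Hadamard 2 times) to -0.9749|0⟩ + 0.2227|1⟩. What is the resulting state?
-0.9749|0⟩ + 0.2227|1⟩

H² = I, so an even number of Hadamards cancels: H^2 = I and the state is unchanged.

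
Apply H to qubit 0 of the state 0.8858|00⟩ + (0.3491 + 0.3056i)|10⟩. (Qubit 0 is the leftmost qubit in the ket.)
(0.8732 + 0.2161i)|00⟩ + (0.3795 - 0.2161i)|10⟩

H on qubit 0 mixes each pair of kets that differ only in qubit 0: amplitudes (a, b) of (|…0…⟩, |…1…⟩) become ((a + b)/√2, (a − b)/√2). Kets absent from the input have amplitude 0.
(|00⟩, |10⟩): (a, b) = (0.8858, (0.3491 + 0.3056i)) → ((0.8732 + 0.2161i), (0.3795 - 0.2161i))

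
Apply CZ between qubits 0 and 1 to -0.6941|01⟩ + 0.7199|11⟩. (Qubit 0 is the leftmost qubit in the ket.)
-0.6941|01⟩ - 0.7199|11⟩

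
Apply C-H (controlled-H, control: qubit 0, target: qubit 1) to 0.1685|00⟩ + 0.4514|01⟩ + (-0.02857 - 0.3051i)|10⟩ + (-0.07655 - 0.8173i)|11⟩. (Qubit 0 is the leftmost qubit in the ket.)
0.1685|00⟩ + 0.4514|01⟩ + (-0.07433 - 0.7937i)|10⟩ + (0.03393 + 0.3622i)|11⟩

C-H leaves the control-|0⟩ kets |00⟩, |01⟩ unchanged and applies H to qubit 1 on the control-|1⟩ pair (|10⟩, |11⟩).
H = [[1/√2, 1/√2], [1/√2, -1/√2]].
With a = amp(|10⟩) = (-0.02857 - 0.3051i) and b = amp(|11⟩) = (-0.07655 - 0.8173i):
new amp(|10⟩) = (1/√2)·a + (1/√2)·b = (-0.07433 - 0.7937i)
new amp(|11⟩) = (1/√2)·a + (-1/√2)·b = (0.03393 + 0.3622i)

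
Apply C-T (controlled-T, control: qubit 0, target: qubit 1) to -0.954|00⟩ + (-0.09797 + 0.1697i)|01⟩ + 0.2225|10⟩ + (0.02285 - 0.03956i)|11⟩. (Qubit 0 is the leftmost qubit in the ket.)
-0.954|00⟩ + (-0.09797 + 0.1697i)|01⟩ + 0.2225|10⟩ + (0.04413 - 0.01182i)|11⟩

C-T leaves the control-|0⟩ kets |00⟩, |01⟩ unchanged and applies T to qubit 1 on the control-|1⟩ pair (|10⟩, |11⟩).
T = [[1, 0], [0, (1/√2 + (1/√2)i)]].
With a = amp(|10⟩) = 0.2225 and b = amp(|11⟩) = (0.02285 - 0.03956i):
new amp(|10⟩) = (1)·a = 0.2225
new amp(|11⟩) = (1/√2 + (1/√2)i)·b = (0.04413 - 0.01182i)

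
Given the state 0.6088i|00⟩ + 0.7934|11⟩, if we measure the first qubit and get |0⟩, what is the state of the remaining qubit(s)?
i|0⟩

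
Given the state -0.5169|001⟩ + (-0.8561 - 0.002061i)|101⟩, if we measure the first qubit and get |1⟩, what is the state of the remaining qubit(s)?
(-1 - 0.002407i)|01⟩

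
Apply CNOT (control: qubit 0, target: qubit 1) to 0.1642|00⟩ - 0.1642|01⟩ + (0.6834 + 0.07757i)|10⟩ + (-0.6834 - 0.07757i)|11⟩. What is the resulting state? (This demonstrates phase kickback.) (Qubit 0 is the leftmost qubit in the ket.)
0.1642|00⟩ - 0.1642|01⟩ + (-0.6834 - 0.07757i)|10⟩ + (0.6834 + 0.07757i)|11⟩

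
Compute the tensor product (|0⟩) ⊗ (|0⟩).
|00⟩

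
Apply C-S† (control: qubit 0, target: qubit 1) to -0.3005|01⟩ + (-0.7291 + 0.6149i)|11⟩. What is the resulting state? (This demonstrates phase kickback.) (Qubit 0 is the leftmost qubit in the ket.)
-0.3005|01⟩ + (0.6149 + 0.7291i)|11⟩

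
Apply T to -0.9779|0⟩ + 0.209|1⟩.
-0.9779|0⟩ + (0.1478 + 0.1478i)|1⟩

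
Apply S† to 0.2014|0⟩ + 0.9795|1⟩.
0.2014|0⟩ - 0.9795i|1⟩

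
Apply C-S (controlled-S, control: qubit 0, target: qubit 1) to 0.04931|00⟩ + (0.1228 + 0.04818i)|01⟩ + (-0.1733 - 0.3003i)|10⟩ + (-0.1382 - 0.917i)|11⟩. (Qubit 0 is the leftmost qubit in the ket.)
0.04931|00⟩ + (0.1228 + 0.04818i)|01⟩ + (-0.1733 - 0.3003i)|10⟩ + (0.917 - 0.1382i)|11⟩

C-S leaves the control-|0⟩ kets |00⟩, |01⟩ unchanged and applies S to qubit 1 on the control-|1⟩ pair (|10⟩, |11⟩).
S = [[1, 0], [0, i]].
With a = amp(|10⟩) = (-0.1733 - 0.3003i) and b = amp(|11⟩) = (-0.1382 - 0.917i):
new amp(|10⟩) = (1)·a = (-0.1733 - 0.3003i)
new amp(|11⟩) = (i)·b = (0.917 - 0.1382i)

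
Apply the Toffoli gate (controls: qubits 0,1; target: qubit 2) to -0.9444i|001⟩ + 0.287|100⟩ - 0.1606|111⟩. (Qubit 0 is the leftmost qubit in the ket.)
-0.9444i|001⟩ + 0.287|100⟩ - 0.1606|110⟩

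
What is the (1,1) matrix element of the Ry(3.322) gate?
-0.09008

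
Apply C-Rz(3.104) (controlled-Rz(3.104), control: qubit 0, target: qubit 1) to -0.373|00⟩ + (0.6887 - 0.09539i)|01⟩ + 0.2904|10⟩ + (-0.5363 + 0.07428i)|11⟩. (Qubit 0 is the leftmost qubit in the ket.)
-0.373|00⟩ + (0.6887 - 0.09539i)|01⟩ + (0.005458 - 0.2903i)|10⟩ + (-0.08435 - 0.5348i)|11⟩

C-Rz(3.104) leaves the control-|0⟩ kets |00⟩, |01⟩ unchanged and applies Rz(3.104) to qubit 1 on the control-|1⟩ pair (|10⟩, |11⟩).
Rz(3.104) = [[e^(−iθ/2), 0], [0, e^(iθ/2)]] with e^(±iθ/2) = cos(θ/2) ± i·sin(θ/2); θ = 3.104, cos(θ/2) ≈ 0.0187952, sin(θ/2) ≈ 0.999823.
With a = amp(|10⟩) = 0.2904 and b = amp(|11⟩) = (-0.5363 + 0.07428i):
new amp(|10⟩) = (0.0187952 - 0.999823i)·a = (0.005458 - 0.2903i)
new amp(|11⟩) = (0.0187952 + 0.999823i)·b = (-0.08435 - 0.5348i)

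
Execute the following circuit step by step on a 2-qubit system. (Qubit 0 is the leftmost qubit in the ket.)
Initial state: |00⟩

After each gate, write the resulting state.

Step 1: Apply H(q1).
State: 1/√2|00⟩ + 1/√2|01⟩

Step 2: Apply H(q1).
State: |00⟩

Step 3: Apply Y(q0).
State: i|10⟩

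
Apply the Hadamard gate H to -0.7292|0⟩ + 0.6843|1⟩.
-0.03175|0⟩ - 0.9995|1⟩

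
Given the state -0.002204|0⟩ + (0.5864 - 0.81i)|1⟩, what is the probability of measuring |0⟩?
0.000004858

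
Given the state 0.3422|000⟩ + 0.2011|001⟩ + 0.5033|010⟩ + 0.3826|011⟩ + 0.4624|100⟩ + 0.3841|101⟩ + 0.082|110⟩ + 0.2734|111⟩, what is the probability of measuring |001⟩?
0.04044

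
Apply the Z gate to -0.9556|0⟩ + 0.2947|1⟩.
-0.9556|0⟩ - 0.2947|1⟩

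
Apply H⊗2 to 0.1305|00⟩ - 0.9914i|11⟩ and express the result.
(0.06525 - 0.4957i)|00⟩ + (0.06525 + 0.4957i)|01⟩ + (0.06525 + 0.4957i)|10⟩ + (0.06525 - 0.4957i)|11⟩

H⊗2 gives amp(|y⟩) = (1/2) Σ_x (−1)^(x·y) amp(|x⟩), where x·y is the number of positions in which both x and y have a 1.
|00⟩: (0.1305 - 0.9914i)/2 = (0.06525 - 0.4957i)
|01⟩: (0.1305 + 0.9914i)/2 = (0.06525 + 0.4957i)
|10⟩: (0.1305 + 0.9914i)/2 = (0.06525 + 0.4957i)
|11⟩: (0.1305 - 0.9914i)/2 = (0.06525 - 0.4957i)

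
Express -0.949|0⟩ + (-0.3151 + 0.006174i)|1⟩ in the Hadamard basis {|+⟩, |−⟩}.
(-0.8939 + 0.004366i)|+⟩ + (-0.4482 - 0.004366i)|−⟩

With |ψ⟩ = α|0⟩ + β|1⟩, the Hadamard-basis coefficients are ⟨+|ψ⟩ = (α + β)/√2 and ⟨−|ψ⟩ = (α − β)/√2.
Here α = -0.949, β = (-0.3151 + 0.006174i): (α + β)/√2 = (-0.8939 + 0.004366i), (α − β)/√2 = (-0.4482 - 0.004366i).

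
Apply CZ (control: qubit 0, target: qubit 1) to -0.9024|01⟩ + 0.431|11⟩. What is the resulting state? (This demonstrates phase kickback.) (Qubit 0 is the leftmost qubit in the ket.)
-0.9024|01⟩ - 0.431|11⟩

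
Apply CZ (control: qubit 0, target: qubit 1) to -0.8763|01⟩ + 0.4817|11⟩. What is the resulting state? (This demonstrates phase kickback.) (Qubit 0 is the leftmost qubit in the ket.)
-0.8763|01⟩ - 0.4817|11⟩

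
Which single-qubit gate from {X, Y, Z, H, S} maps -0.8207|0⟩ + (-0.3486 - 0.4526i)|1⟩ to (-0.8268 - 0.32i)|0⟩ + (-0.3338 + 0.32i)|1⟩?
H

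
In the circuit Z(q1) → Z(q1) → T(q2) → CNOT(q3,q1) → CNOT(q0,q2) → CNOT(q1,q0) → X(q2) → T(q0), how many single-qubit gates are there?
5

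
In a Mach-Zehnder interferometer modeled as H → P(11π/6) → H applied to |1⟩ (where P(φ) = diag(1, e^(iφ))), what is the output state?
(0.06699 + 0.25i)|0⟩ + (0.933 - 0.25i)|1⟩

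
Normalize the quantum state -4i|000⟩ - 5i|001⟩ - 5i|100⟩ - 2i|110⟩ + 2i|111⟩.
-0.465i|000⟩ - 0.5812i|001⟩ - 0.5812i|100⟩ - 0.2325i|110⟩ + 0.2325i|111⟩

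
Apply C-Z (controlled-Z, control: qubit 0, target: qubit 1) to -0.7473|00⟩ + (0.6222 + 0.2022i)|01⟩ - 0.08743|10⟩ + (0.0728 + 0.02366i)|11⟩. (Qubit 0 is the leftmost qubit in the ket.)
-0.7473|00⟩ + (0.6222 + 0.2022i)|01⟩ - 0.08743|10⟩ + (-0.0728 - 0.02366i)|11⟩

C-Z leaves the control-|0⟩ kets |00⟩, |01⟩ unchanged and applies Z to qubit 1 on the control-|1⟩ pair (|10⟩, |11⟩).
Z = [[1, 0], [0, -1]].
With a = amp(|10⟩) = -0.08743 and b = amp(|11⟩) = (0.0728 + 0.02366i):
new amp(|10⟩) = (1)·a = -0.08743
new amp(|11⟩) = (-1)·b = (-0.0728 - 0.02366i)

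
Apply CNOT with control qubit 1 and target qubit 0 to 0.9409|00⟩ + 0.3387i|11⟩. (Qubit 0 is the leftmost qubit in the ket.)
0.9409|00⟩ + 0.3387i|01⟩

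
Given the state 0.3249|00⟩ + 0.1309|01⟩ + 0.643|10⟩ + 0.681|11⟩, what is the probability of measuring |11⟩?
0.4638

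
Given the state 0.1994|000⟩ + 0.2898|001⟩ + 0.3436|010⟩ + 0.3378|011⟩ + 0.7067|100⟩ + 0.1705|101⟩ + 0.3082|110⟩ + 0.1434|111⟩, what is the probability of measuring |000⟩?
0.03976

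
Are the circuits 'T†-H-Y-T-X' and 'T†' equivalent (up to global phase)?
No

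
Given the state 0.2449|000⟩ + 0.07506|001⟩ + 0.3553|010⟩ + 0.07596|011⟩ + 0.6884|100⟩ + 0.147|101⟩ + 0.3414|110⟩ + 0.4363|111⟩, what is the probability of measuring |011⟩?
0.00577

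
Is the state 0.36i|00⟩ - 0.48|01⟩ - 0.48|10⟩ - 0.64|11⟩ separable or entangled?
Entangled

Writing the state as a|00⟩ + b|01⟩ + c|10⟩ + d|11⟩, it is a product state iff ad − bc = 0.
Here (a, b, c, d) = (0.36i, -0.48, -0.48, -0.64): ad − bc = (0.36i)(-0.64) − (-0.48)(-0.48) = (-0.2304 - 0.2304i) ≠ 0, so the state is entangled.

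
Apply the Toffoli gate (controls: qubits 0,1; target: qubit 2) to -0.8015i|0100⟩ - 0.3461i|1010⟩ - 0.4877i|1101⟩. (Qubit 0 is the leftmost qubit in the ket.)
-0.8015i|0100⟩ - 0.3461i|1010⟩ - 0.4877i|1111⟩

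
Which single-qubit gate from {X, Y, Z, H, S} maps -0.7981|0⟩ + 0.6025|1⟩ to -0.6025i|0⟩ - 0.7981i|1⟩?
Y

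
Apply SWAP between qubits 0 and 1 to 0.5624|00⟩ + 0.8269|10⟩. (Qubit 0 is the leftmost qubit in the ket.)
0.5624|00⟩ + 0.8269|01⟩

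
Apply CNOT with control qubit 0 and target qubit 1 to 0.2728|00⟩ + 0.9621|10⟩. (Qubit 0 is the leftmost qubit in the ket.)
0.2728|00⟩ + 0.9621|11⟩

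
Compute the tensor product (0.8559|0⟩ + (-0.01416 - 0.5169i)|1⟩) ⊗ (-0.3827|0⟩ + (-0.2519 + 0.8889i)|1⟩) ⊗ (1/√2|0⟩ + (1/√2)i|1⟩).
-0.2316|000⟩ - 0.2316i|001⟩ + (-0.1525 + 0.538i)|010⟩ + (-0.538 - 0.1525i)|011⟩ + (0.003832 + 0.1399i)|100⟩ + (-0.1399 + 0.003832i)|101⟩ + (0.3274 + 0.08317i)|110⟩ + (-0.08317 + 0.3274i)|111⟩

amp(|b₁b₂…⟩) = product of the factor amplitudes for bits b₁, b₂, …; only kets whose every factor amplitude is nonzero survive.
|000⟩: (0.8559)(-0.3827)(1/√2) = -0.2316
|001⟩: (0.8559)(-0.3827)((1/√2)i) = -0.2316i
|010⟩: (0.8559)(-0.2519 + 0.8889i)(1/√2) = (-0.1525 + 0.538i)
|011⟩: (0.8559)(-0.2519 + 0.8889i)((1/√2)i) = (-0.538 - 0.1525i)
|100⟩: (-0.01416 - 0.5169i)(-0.3827)(1/√2) = (0.003832 + 0.1399i)
|101⟩: (-0.01416 - 0.5169i)(-0.3827)((1/√2)i) = (-0.1399 + 0.003832i)
|110⟩: (-0.01416 - 0.5169i)(-0.2519 + 0.8889i)(1/√2) = (0.3274 + 0.08317i)
|111⟩: (-0.01416 - 0.5169i)(-0.2519 + 0.8889i)((1/√2)i) = (-0.08317 + 0.3274i)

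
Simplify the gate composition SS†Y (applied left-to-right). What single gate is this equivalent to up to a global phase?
Y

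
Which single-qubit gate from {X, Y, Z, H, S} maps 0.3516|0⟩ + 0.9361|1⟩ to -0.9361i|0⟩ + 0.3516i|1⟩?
Y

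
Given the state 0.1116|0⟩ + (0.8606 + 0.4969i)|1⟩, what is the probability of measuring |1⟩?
0.9875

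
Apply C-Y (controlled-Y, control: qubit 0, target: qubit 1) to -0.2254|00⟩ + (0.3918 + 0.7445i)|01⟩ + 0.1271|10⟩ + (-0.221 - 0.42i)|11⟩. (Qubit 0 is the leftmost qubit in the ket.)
-0.2254|00⟩ + (0.3918 + 0.7445i)|01⟩ + (-0.42 + 0.221i)|10⟩ + 0.1271i|11⟩

C-Y leaves the control-|0⟩ kets |00⟩, |01⟩ unchanged and applies Y to qubit 1 on the control-|1⟩ pair (|10⟩, |11⟩).
Y = [[0, -i], [i, 0]].
With a = amp(|10⟩) = 0.1271 and b = amp(|11⟩) = (-0.221 - 0.42i):
new amp(|10⟩) = (-i)·b = (-0.42 + 0.221i)
new amp(|11⟩) = (i)·a = 0.1271i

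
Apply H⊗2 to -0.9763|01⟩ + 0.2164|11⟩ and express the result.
-0.38|00⟩ + 0.38|01⟩ - 0.5964|10⟩ + 0.5964|11⟩

H⊗2 gives amp(|y⟩) = (1/2) Σ_x (−1)^(x·y) amp(|x⟩), where x·y is the number of positions in which both x and y have a 1.
|00⟩: (-0.9763 + 0.2164)/2 = -0.38
|01⟩: (0.9763 - 0.2164)/2 = 0.38
|10⟩: (-0.9763 - 0.2164)/2 = -0.5964
|11⟩: (0.9763 + 0.2164)/2 = 0.5964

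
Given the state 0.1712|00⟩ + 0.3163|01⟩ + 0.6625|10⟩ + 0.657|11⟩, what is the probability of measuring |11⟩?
0.4316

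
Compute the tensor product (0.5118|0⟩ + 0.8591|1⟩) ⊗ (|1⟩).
0.5118|01⟩ + 0.8591|11⟩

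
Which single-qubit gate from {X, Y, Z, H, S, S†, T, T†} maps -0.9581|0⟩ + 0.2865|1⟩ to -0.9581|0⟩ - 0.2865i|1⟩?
S†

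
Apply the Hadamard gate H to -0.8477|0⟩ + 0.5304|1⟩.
-0.2244|0⟩ - 0.9745|1⟩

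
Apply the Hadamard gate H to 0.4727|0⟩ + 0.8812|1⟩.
0.9574|0⟩ - 0.2889|1⟩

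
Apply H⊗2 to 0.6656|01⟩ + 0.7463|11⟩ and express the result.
0.706|00⟩ - 0.706|01⟩ - 0.04035|10⟩ + 0.04035|11⟩

H⊗2 gives amp(|y⟩) = (1/2) Σ_x (−1)^(x·y) amp(|x⟩), where x·y is the number of positions in which both x and y have a 1.
|00⟩: (0.6656 + 0.7463)/2 = 0.706
|01⟩: (-0.6656 - 0.7463)/2 = -0.706
|10⟩: (0.6656 - 0.7463)/2 = -0.04035
|11⟩: (-0.6656 + 0.7463)/2 = 0.04035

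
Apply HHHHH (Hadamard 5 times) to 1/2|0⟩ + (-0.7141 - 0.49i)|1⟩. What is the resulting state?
(-0.1514 - 0.3465i)|0⟩ + (0.8585 + 0.3465i)|1⟩

H² = I, so H^5 = H: a single Hadamard. With (a, b) = (1/2, (-0.7141 - 0.49i)), H gives ((a + b)/√2, (a − b)/√2) = ((-0.1514 - 0.3465i), (0.8585 + 0.3465i)).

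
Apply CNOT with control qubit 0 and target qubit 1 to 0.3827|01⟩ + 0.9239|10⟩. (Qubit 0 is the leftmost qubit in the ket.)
0.3827|01⟩ + 0.9239|11⟩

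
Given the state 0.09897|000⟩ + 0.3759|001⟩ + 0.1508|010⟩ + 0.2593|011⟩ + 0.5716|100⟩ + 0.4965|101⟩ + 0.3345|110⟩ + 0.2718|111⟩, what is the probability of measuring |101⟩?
0.2465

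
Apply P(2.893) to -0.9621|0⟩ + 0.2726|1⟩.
-0.9621|0⟩ + (-0.2642 + 0.06707i)|1⟩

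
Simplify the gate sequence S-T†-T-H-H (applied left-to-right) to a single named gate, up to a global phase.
S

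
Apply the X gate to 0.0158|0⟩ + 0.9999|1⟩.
0.9999|0⟩ + 0.0158|1⟩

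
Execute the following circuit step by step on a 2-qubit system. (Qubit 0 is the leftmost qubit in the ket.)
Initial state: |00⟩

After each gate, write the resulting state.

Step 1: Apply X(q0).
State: |10⟩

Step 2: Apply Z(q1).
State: |10⟩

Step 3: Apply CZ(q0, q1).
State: |10⟩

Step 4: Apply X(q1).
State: |11⟩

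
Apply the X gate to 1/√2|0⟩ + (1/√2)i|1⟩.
(1/√2)i|0⟩ + 1/√2|1⟩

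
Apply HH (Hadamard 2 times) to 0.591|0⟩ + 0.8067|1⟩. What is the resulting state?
0.591|0⟩ + 0.8067|1⟩

H² = I, so an even number of Hadamards cancels: H^2 = I and the state is unchanged.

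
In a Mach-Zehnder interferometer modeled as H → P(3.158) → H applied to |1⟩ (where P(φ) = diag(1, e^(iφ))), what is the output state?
(0.9999 + 0.008203i)|0⟩ + (0.0000673 - 0.008203i)|1⟩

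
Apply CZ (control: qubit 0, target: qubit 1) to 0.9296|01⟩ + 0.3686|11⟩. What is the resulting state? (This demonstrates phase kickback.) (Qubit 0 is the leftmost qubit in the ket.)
0.9296|01⟩ - 0.3686|11⟩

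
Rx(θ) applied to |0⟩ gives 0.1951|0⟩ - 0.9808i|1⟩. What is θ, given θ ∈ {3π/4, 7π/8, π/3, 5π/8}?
7π/8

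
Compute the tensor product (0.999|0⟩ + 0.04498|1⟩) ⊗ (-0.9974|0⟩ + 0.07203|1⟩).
-0.9964|00⟩ + 0.07196|01⟩ - 0.04486|10⟩ + 0.00324|11⟩

amp(|b₁b₂…⟩) = product of the factor amplitudes for bits b₁, b₂, …; only kets whose every factor amplitude is nonzero survive.
|00⟩: (0.999)(-0.9974) = -0.9964
|01⟩: (0.999)(0.07203) = 0.07196
|10⟩: (0.04498)(-0.9974) = -0.04486
|11⟩: (0.04498)(0.07203) = 0.00324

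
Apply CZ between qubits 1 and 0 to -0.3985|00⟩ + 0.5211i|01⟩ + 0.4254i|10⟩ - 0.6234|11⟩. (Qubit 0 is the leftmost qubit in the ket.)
-0.3985|00⟩ + 0.5211i|01⟩ + 0.4254i|10⟩ + 0.6234|11⟩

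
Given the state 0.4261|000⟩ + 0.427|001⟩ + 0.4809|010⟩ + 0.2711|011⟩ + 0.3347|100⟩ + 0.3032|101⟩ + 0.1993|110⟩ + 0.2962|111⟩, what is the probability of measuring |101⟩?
0.09193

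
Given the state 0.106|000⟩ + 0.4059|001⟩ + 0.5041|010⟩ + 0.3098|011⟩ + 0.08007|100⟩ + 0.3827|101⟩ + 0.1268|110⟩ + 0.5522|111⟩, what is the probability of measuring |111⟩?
0.3049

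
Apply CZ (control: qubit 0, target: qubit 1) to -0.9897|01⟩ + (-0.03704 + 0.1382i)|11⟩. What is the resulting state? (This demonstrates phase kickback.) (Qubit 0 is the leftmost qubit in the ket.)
-0.9897|01⟩ + (0.03704 - 0.1382i)|11⟩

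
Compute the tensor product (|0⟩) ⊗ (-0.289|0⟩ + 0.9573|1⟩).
-0.289|00⟩ + 0.9573|01⟩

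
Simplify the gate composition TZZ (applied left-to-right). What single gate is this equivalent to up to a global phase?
T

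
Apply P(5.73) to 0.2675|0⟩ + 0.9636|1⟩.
0.2675|0⟩ + (0.8199 - 0.5063i)|1⟩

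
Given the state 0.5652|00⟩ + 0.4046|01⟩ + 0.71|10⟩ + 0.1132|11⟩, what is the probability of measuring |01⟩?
0.1637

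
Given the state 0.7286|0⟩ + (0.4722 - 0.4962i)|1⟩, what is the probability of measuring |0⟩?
0.5309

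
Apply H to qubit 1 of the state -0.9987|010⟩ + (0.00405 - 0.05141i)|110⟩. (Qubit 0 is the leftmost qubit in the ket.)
-0.7062|000⟩ + 0.7062|010⟩ + (0.002864 - 0.03635i)|100⟩ + (-0.002864 + 0.03635i)|110⟩

H on qubit 1 mixes each pair of kets that differ only in qubit 1: amplitudes (a, b) of (|…0…⟩, |…1…⟩) become ((a + b)/√2, (a − b)/√2). Kets absent from the input have amplitude 0.
(|000⟩, |010⟩): (a, b) = (0, -0.9987) → (-0.7062, 0.7062)
(|100⟩, |110⟩): (a, b) = (0, (0.00405 - 0.05141i)) → ((0.002864 - 0.03635i), (-0.002864 + 0.03635i))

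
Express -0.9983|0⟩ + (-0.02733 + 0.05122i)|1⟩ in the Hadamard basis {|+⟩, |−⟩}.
(-0.7252 + 0.03622i)|+⟩ + (-0.6866 - 0.03622i)|−⟩

With |ψ⟩ = α|0⟩ + β|1⟩, the Hadamard-basis coefficients are ⟨+|ψ⟩ = (α + β)/√2 and ⟨−|ψ⟩ = (α − β)/√2.
Here α = -0.9983, β = (-0.02733 + 0.05122i): (α + β)/√2 = (-0.7252 + 0.03622i), (α − β)/√2 = (-0.6866 - 0.03622i).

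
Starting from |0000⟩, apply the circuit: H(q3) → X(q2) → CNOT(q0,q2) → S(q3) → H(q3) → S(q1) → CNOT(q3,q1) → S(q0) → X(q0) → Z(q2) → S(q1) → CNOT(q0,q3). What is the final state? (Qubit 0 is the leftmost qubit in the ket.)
(-1/2 - (1/2)i)|1011⟩ + (-1/2 - (1/2)i)|1110⟩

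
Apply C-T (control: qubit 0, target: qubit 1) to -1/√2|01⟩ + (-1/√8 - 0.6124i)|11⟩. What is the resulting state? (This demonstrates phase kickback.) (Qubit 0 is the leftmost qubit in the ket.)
-1/√2|01⟩ + (0.183 - 0.683i)|11⟩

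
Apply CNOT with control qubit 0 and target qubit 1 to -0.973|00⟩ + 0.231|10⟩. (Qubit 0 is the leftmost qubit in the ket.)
-0.973|00⟩ + 0.231|11⟩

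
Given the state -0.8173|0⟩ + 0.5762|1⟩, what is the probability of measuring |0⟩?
0.668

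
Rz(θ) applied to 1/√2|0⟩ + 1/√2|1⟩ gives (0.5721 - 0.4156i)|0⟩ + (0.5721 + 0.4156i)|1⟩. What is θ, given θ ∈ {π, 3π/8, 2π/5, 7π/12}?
2π/5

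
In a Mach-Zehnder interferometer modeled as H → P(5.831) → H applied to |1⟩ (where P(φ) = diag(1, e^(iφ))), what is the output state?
(0.05025 + 0.2185i)|0⟩ + (0.9497 - 0.2185i)|1⟩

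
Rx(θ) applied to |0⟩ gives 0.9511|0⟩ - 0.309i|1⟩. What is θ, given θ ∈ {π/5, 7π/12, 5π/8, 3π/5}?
π/5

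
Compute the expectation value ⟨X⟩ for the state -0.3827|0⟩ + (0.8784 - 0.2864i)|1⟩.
-0.6723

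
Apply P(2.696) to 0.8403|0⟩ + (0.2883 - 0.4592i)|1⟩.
0.8403|0⟩ + (-0.06224 + 0.5386i)|1⟩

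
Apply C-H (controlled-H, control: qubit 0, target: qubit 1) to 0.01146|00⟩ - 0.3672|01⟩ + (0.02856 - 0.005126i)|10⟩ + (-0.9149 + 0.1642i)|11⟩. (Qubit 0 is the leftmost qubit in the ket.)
0.01146|00⟩ - 0.3672|01⟩ + (-0.6267 + 0.1125i)|10⟩ + (0.6671 - 0.1197i)|11⟩

C-H leaves the control-|0⟩ kets |00⟩, |01⟩ unchanged and applies H to qubit 1 on the control-|1⟩ pair (|10⟩, |11⟩).
H = [[1/√2, 1/√2], [1/√2, -1/√2]].
With a = amp(|10⟩) = (0.02856 - 0.005126i) and b = amp(|11⟩) = (-0.9149 + 0.1642i):
new amp(|10⟩) = (1/√2)·a + (1/√2)·b = (-0.6267 + 0.1125i)
new amp(|11⟩) = (1/√2)·a + (-1/√2)·b = (0.6671 - 0.1197i)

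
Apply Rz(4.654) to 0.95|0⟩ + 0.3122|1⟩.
(-0.6519 - 0.6911i)|0⟩ + (-0.2142 + 0.2271i)|1⟩

Rz(4.654) = [[e^(−iθ/2), 0], [0, e^(iθ/2)]] with e^(±iθ/2) = cos(θ/2) ± i·sin(θ/2); θ = 4.654, cos(θ/2) ≈ -0.686165, sin(θ/2) ≈ 0.727446.
With a = amp(|0⟩) = 0.95 and b = amp(|1⟩) = 0.3122:
new amp(|0⟩) = (-0.686165 - 0.727446i)·a = (-0.6519 - 0.6911i)
new amp(|1⟩) = (-0.686165 + 0.727446i)·b = (-0.2142 + 0.2271i)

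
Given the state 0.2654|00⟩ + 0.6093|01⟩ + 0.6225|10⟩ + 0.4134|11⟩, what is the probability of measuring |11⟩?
0.1709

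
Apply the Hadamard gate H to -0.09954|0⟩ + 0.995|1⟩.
0.6332|0⟩ - 0.774|1⟩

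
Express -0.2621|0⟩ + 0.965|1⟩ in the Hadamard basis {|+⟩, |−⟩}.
0.497|+⟩ - 0.8677|−⟩

With |ψ⟩ = α|0⟩ + β|1⟩, the Hadamard-basis coefficients are ⟨+|ψ⟩ = (α + β)/√2 and ⟨−|ψ⟩ = (α − β)/√2.
Here α = -0.2621, β = 0.965: (α + β)/√2 = 0.497, (α − β)/√2 = -0.8677.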